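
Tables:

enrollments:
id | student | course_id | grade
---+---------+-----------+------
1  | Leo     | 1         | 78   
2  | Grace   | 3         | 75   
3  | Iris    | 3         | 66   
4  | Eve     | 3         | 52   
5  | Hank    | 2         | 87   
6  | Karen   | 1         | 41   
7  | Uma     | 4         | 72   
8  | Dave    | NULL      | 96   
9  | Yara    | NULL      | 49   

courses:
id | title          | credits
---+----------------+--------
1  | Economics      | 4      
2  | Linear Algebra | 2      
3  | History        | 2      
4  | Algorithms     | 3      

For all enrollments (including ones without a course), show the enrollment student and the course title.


LEFT JOIN keeps every row from enrollments (the left table); where course_id has no match in courses, the course columns become NULL. Walk through each enrollment:
  - enrollment 1 (Leo): course_id=1 -> matches Economics
  - enrollment 2 (Grace): course_id=3 -> matches History
  - enrollment 3 (Iris): course_id=3 -> matches History
  - enrollment 4 (Eve): course_id=3 -> matches History
  - enrollment 5 (Hank): course_id=2 -> matches Linear Algebra
  - enrollment 6 (Karen): course_id=1 -> matches Economics
  - enrollment 7 (Uma): course_id=4 -> matches Algorithms
  - enrollment 8 (Dave): course_id=NULL, no match -> kept with NULL
  - enrollment 9 (Yara): course_id=NULL, no match -> kept with NULL
All 9 rows appear; 2 have NULL course.

SQL:
SELECT a.student, b.title AS course
FROM enrollments a
LEFT JOIN courses b ON a.course_id = b.id

Result:
student | course        
--------+---------------
Leo     | Economics     
Grace   | History       
Iris    | History       
Eve     | History       
Hank    | Linear Algebra
Karen   | Economics     
Uma     | Algorithms    
Dave    | NULL          
Yara    | NULL          


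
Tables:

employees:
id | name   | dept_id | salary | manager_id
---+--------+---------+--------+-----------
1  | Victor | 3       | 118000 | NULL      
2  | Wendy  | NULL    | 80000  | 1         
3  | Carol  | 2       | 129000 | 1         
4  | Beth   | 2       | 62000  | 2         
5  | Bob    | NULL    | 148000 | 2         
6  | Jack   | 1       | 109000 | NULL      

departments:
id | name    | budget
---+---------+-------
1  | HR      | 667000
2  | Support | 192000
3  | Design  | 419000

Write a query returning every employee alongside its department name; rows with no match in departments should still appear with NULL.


LEFT JOIN keeps every row from employees (the left table); where dept_id has no match in departments, the department columns become NULL. Walk through each employee:
  - employee 1 (Victor): dept_id=3 -> matches Design
  - employee 2 (Wendy): dept_id=NULL, no match -> kept with NULL
  - employee 3 (Carol): dept_id=2 -> matches Support
  - employee 4 (Beth): dept_id=2 -> matches Support
  - employee 5 (Bob): dept_id=NULL, no match -> kept with NULL
  - employee 6 (Jack): dept_id=1 -> matches HR
All 6 rows appear; 2 have NULL department.

SQL:
SELECT a.name, b.name AS department
FROM employees a
LEFT JOIN departments b ON a.dept_id = b.id

Result:
name   | department
-------+-----------
Victor | Design    
Wendy  | NULL      
Carol  | Support   
Beth   | Support   
Bob    | NULL      
Jack   | HR        


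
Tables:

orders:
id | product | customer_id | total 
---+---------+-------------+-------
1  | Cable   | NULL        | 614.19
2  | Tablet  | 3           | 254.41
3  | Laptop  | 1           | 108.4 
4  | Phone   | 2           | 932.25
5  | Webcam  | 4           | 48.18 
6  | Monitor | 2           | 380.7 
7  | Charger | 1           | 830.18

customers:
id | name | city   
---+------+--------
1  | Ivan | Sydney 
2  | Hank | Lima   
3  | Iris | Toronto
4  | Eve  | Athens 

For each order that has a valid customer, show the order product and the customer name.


INNER JOIN keeps only orders rows whose customer_id matches an id in customers. Walk through each order:
  - order 1 (Cable): customer_id=NULL, no match -> dropped
  - order 2 (Tablet): customer_id=3 -> matches Iris
  - order 3 (Laptop): customer_id=1 -> matches Ivan
  - order 4 (Phone): customer_id=2 -> matches Hank
  - order 5 (Webcam): customer_id=4 -> matches Eve
  - order 6 (Monitor): customer_id=2 -> matches Hank
  - order 7 (Charger): customer_id=1 -> matches Ivan
So 1 of 7 rows is dropped.

SQL:
SELECT a.product, b.name AS customer
FROM orders a
INNER JOIN customers b ON a.customer_id = b.id

Result:
product | customer
--------+---------
Tablet  | Iris    
Laptop  | Ivan    
Phone   | Hank    
Webcam  | Eve     
Monitor | Hank    
Charger | Ivan    


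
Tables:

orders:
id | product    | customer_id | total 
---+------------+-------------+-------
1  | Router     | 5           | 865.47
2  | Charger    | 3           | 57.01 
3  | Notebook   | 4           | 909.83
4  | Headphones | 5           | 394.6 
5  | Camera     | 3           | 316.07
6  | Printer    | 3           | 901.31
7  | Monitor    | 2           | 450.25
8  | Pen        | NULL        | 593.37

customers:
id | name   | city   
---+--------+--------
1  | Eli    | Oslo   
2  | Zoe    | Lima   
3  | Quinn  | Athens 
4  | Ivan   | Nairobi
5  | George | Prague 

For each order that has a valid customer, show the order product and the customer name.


INNER JOIN keeps only orders rows whose customer_id matches an id in customers. Walk through each order:
  - order 1 (Router): customer_id=5 -> matches George
  - order 2 (Charger): customer_id=3 -> matches Quinn
  - order 3 (Notebook): customer_id=4 -> matches Ivan
  - order 4 (Headphones): customer_id=5 -> matches George
  - order 5 (Camera): customer_id=3 -> matches Quinn
  - order 6 (Printer): customer_id=3 -> matches Quinn
  - order 7 (Monitor): customer_id=2 -> matches Zoe
  - order 8 (Pen): customer_id=NULL, no match -> dropped
So 1 of 8 rows is dropped.

SQL:
SELECT a.product, b.name AS customer
FROM orders a
INNER JOIN customers b ON a.customer_id = b.id

Result:
product    | customer
-----------+---------
Router     | George  
Charger    | Quinn   
Notebook   | Ivan    
Headphones | George  
Camera     | Quinn   
Printer    | Quinn   
Monitor    | Zoe     


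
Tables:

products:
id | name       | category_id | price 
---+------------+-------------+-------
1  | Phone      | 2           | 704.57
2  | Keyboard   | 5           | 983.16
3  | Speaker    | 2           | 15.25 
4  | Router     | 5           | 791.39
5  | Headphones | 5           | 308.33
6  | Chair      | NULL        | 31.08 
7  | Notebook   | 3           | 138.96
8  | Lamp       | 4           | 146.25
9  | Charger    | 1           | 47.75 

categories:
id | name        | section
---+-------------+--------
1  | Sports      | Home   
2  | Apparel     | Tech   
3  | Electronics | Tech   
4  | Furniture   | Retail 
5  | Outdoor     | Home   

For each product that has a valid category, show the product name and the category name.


INNER JOIN keeps only products rows whose category_id matches an id in categories. Walk through each product:
  - product 1 (Phone): category_id=2 -> matches Apparel
  - product 2 (Keyboard): category_id=5 -> matches Outdoor
  - product 3 (Speaker): category_id=2 -> matches Apparel
  - product 4 (Router): category_id=5 -> matches Outdoor
  - product 5 (Headphones): category_id=5 -> matches Outdoor
  - product 6 (Chair): category_id=NULL, no match -> dropped
  - product 7 (Notebook): category_id=3 -> matches Electronics
  - product 8 (Lamp): category_id=4 -> matches Furniture
  - product 9 (Charger): category_id=1 -> matches Sports
So 1 of 9 rows is dropped.

SQL:
SELECT a.name, b.name AS category
FROM products a
INNER JOIN categories b ON a.category_id = b.id

Result:
name       | category   
-----------+------------
Phone      | Apparel    
Keyboard   | Outdoor    
Speaker    | Apparel    
Router     | Outdoor    
Headphones | Outdoor    
Notebook   | Electronics
Lamp       | Furniture  
Charger    | Sports     


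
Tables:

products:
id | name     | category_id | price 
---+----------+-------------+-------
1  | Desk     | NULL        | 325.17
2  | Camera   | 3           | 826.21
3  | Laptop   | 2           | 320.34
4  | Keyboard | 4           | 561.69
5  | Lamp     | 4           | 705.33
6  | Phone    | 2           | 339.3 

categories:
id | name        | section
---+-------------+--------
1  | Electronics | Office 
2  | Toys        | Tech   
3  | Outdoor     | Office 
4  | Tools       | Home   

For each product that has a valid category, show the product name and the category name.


INNER JOIN keeps only products rows whose category_id matches an id in categories. Walk through each product:
  - product 1 (Desk): category_id=NULL, no match -> dropped
  - product 2 (Camera): category_id=3 -> matches Outdoor
  - product 3 (Laptop): category_id=2 -> matches Toys
  - product 4 (Keyboard): category_id=4 -> matches Tools
  - product 5 (Lamp): category_id=4 -> matches Tools
  - product 6 (Phone): category_id=2 -> matches Toys
So 1 of 6 rows is dropped.

SQL:
SELECT a.name, b.name AS category
FROM products a
INNER JOIN categories b ON a.category_id = b.id

Result:
name     | category
---------+---------
Camera   | Outdoor 
Laptop   | Toys    
Keyboard | Tools   
Lamp     | Tools   
Phone    | Toys    


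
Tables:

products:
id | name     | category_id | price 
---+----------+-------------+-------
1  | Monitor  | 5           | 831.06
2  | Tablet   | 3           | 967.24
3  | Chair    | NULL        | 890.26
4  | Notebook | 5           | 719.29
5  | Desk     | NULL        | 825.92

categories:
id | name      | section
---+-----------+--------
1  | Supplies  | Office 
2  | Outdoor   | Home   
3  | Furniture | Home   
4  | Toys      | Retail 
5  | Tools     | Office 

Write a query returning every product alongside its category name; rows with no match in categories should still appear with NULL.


LEFT JOIN keeps every row from products (the left table); where category_id has no match in categories, the category columns become NULL. Walk through each product:
  - product 1 (Monitor): category_id=5 -> matches Tools
  - product 2 (Tablet): category_id=3 -> matches Furniture
  - product 3 (Chair): category_id=NULL, no match -> kept with NULL
  - product 4 (Notebook): category_id=5 -> matches Tools
  - product 5 (Desk): category_id=NULL, no match -> kept with NULL
All 5 rows appear; 2 have NULL category.

SQL:
SELECT a.name, b.name AS category
FROM products a
LEFT JOIN categories b ON a.category_id = b.id

Result:
name     | category 
---------+----------
Monitor  | Tools    
Tablet   | Furniture
Chair    | NULL     
Notebook | Tools    
Desk     | NULL     


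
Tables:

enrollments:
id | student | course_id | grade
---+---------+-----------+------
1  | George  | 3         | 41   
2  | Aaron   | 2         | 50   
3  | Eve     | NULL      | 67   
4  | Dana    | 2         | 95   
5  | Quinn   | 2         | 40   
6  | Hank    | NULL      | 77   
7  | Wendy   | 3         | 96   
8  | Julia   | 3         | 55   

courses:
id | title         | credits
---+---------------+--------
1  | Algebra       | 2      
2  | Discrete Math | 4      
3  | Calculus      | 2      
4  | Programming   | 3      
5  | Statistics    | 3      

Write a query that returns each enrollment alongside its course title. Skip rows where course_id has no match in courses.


INNER JOIN keeps only enrollments rows whose course_id matches an id in courses. Walk through each enrollment:
  - enrollment 1 (George): course_id=3 -> matches Calculus
  - enrollment 2 (Aaron): course_id=2 -> matches Discrete Math
  - enrollment 3 (Eve): course_id=NULL, no match -> dropped
  - enrollment 4 (Dana): course_id=2 -> matches Discrete Math
  - enrollment 5 (Quinn): course_id=2 -> matches Discrete Math
  - enrollment 6 (Hank): course_id=NULL, no match -> dropped
  - enrollment 7 (Wendy): course_id=3 -> matches Calculus
  - enrollment 8 (Julia): course_id=3 -> matches Calculus
So 2 of 8 rows are dropped.

SQL:
SELECT a.student, b.title AS course
FROM enrollments a
INNER JOIN courses b ON a.course_id = b.id

Result:
student | course       
--------+--------------
George  | Calculus     
Aaron   | Discrete Math
Dana    | Discrete Math
Quinn   | Discrete Math
Wendy   | Calculus     
Julia   | Calculus     


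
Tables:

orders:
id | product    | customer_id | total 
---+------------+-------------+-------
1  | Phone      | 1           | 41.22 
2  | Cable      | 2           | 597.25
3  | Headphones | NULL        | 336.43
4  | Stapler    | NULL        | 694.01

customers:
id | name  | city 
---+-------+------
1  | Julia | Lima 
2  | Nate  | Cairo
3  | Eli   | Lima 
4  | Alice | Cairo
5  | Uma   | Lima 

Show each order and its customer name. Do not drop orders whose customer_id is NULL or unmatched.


LEFT JOIN keeps every row from orders (the left table); where customer_id has no match in customers, the customer columns become NULL. Walk through each order:
  - order 1 (Phone): customer_id=1 -> matches Julia
  - order 2 (Cable): customer_id=2 -> matches Nate
  - order 3 (Headphones): customer_id=NULL, no match -> kept with NULL
  - order 4 (Stapler): customer_id=NULL, no match -> kept with NULL
All 4 rows appear; 2 have NULL customer.

SQL:
SELECT a.product, b.name AS customer
FROM orders a
LEFT JOIN customers b ON a.customer_id = b.id

Result:
product    | customer
-----------+---------
Phone      | Julia   
Cable      | Nate    
Headphones | NULL    
Stapler    | NULL    


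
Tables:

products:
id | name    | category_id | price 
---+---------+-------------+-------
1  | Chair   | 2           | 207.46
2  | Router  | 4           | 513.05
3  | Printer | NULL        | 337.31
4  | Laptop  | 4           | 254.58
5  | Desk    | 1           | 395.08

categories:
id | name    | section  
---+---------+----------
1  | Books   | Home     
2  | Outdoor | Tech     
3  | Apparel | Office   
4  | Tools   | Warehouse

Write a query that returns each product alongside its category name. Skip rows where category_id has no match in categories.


INNER JOIN keeps only products rows whose category_id matches an id in categories. Walk through each product:
  - product 1 (Chair): category_id=2 -> matches Outdoor
  - product 2 (Router): category_id=4 -> matches Tools
  - product 3 (Printer): category_id=NULL, no match -> dropped
  - product 4 (Laptop): category_id=4 -> matches Tools
  - product 5 (Desk): category_id=1 -> matches Books
So 1 of 5 rows is dropped.

SQL:
SELECT a.name, b.name AS category
FROM products a
INNER JOIN categories b ON a.category_id = b.id

Result:
name   | category
-------+---------
Chair  | Outdoor 
Router | Tools   
Laptop | Tools   
Desk   | Books   


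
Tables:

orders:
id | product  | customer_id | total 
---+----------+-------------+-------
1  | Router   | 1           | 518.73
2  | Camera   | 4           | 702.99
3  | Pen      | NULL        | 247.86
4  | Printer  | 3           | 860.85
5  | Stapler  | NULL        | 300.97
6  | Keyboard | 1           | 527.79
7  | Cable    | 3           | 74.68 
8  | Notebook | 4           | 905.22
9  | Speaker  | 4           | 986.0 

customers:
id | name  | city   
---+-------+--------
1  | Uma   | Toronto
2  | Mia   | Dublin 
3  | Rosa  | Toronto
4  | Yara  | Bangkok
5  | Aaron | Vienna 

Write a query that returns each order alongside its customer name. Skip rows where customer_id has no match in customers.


INNER JOIN keeps only orders rows whose customer_id matches an id in customers. Walk through each order:
  - order 1 (Router): customer_id=1 -> matches Uma
  - order 2 (Camera): customer_id=4 -> matches Yara
  - order 3 (Pen): customer_id=NULL, no match -> dropped
  - order 4 (Printer): customer_id=3 -> matches Rosa
  - order 5 (Stapler): customer_id=NULL, no match -> dropped
  - order 6 (Keyboard): customer_id=1 -> matches Uma
  - order 7 (Cable): customer_id=3 -> matches Rosa
  - order 8 (Notebook): customer_id=4 -> matches Yara
  - order 9 (Speaker): customer_id=4 -> matches Yara
So 2 of 9 rows are dropped.

SQL:
SELECT a.product, b.name AS customer
FROM orders a
INNER JOIN customers b ON a.customer_id = b.id

Result:
product  | customer
---------+---------
Router   | Uma     
Camera   | Yara    
Printer  | Rosa    
Keyboard | Uma     
Cable    | Rosa    
Notebook | Yara    
Speaker  | Yara    


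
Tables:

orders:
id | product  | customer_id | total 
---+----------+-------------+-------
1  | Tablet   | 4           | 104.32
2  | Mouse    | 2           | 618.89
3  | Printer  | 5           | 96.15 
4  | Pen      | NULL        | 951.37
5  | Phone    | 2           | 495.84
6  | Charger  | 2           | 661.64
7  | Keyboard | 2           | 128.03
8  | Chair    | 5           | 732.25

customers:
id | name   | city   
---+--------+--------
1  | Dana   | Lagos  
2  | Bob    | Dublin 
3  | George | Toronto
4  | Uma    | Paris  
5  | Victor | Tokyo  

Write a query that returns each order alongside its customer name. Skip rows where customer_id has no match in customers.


INNER JOIN keeps only orders rows whose customer_id matches an id in customers. Walk through each order:
  - order 1 (Tablet): customer_id=4 -> matches Uma
  - order 2 (Mouse): customer_id=2 -> matches Bob
  - order 3 (Printer): customer_id=5 -> matches Victor
  - order 4 (Pen): customer_id=NULL, no match -> dropped
  - order 5 (Phone): customer_id=2 -> matches Bob
  - order 6 (Charger): customer_id=2 -> matches Bob
  - order 7 (Keyboard): customer_id=2 -> matches Bob
  - order 8 (Chair): customer_id=5 -> matches Victor
So 1 of 8 rows is dropped.

SQL:
SELECT a.product, b.name AS customer
FROM orders a
INNER JOIN customers b ON a.customer_id = b.id

Result:
product  | customer
---------+---------
Tablet   | Uma     
Mouse    | Bob     
Printer  | Victor  
Phone    | Bob     
Charger  | Bob     
Keyboard | Bob     
Chair    | Victor  


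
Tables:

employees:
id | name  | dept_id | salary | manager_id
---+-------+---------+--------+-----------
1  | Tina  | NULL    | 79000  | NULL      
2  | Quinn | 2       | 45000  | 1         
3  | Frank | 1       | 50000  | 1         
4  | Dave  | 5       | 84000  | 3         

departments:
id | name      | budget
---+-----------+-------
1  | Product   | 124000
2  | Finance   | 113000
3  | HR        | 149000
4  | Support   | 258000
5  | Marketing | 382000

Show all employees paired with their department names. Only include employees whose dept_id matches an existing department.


INNER JOIN keeps only employees rows whose dept_id matches an id in departments. Walk through each employee:
  - employee 1 (Tina): dept_id=NULL, no match -> dropped
  - employee 2 (Quinn): dept_id=2 -> matches Finance
  - employee 3 (Frank): dept_id=1 -> matches Product
  - employee 4 (Dave): dept_id=5 -> matches Marketing
So 1 of 4 rows is dropped.

SQL:
SELECT a.name, b.name AS department
FROM employees a
INNER JOIN departments b ON a.dept_id = b.id

Result:
name  | department
------+-----------
Quinn | Finance   
Frank | Product   
Dave  | Marketing 


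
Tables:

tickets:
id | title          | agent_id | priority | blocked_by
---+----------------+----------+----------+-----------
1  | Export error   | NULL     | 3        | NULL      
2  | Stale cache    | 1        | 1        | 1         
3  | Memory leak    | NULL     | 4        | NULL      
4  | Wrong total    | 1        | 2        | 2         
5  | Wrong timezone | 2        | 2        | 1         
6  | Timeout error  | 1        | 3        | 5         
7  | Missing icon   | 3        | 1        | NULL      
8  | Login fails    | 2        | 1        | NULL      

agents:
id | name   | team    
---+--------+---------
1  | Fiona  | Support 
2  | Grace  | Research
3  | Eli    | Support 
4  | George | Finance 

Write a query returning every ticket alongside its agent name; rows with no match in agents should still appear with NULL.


LEFT JOIN keeps every row from tickets (the left table); where agent_id has no match in agents, the agent columns become NULL. Walk through each ticket:
  - ticket 1 (Export error): agent_id=NULL, no match -> kept with NULL
  - ticket 2 (Stale cache): agent_id=1 -> matches Fiona
  - ticket 3 (Memory leak): agent_id=NULL, no match -> kept with NULL
  - ticket 4 (Wrong total): agent_id=1 -> matches Fiona
  - ticket 5 (Wrong timezone): agent_id=2 -> matches Grace
  - ticket 6 (Timeout error): agent_id=1 -> matches Fiona
  - ticket 7 (Missing icon): agent_id=3 -> matches Eli
  - ticket 8 (Login fails): agent_id=2 -> matches Grace
All 8 rows appear; 2 have NULL agent.

SQL:
SELECT a.title, b.name AS agent
FROM tickets a
LEFT JOIN agents b ON a.agent_id = b.id

Result:
title          | agent
---------------+------
Export error   | NULL 
Stale cache    | Fiona
Memory leak    | NULL 
Wrong total    | Fiona
Wrong timezone | Grace
Timeout error  | Fiona
Missing icon   | Eli  
Login fails    | Grace


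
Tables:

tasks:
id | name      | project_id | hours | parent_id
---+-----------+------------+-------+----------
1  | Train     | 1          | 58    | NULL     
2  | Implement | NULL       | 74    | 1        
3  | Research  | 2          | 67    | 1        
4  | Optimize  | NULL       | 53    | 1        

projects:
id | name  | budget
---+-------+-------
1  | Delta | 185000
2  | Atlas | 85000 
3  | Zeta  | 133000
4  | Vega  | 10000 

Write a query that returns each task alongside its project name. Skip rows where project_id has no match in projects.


INNER JOIN keeps only tasks rows whose project_id matches an id in projects. Walk through each task:
  - task 1 (Train): project_id=1 -> matches Delta
  - task 2 (Implement): project_id=NULL, no match -> dropped
  - task 3 (Research): project_id=2 -> matches Atlas
  - task 4 (Optimize): project_id=NULL, no match -> dropped
So 2 of 4 rows are dropped.

SQL:
SELECT a.name, b.name AS project
FROM tasks a
INNER JOIN projects b ON a.project_id = b.id

Result:
name     | project
---------+--------
Train    | Delta  
Research | Atlas  


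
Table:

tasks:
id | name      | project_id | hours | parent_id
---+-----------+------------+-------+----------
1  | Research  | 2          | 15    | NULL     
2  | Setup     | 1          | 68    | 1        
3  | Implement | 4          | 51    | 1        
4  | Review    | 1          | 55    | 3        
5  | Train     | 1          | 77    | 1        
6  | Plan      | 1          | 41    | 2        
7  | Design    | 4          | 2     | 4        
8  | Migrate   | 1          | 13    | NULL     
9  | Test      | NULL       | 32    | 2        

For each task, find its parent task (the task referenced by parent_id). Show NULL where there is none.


This is a self-join: tasks is joined to a second copy of itself, matching each row's parent_id to another row's id. Use LEFT JOIN so rows with parent_id=NULL are kept.
  - task 1 (Research): parent_id=NULL -> NULL
  - task 2 (Setup): parent_id=1 -> Research
  - task 3 (Implement): parent_id=1 -> Research
  - task 4 (Review): parent_id=3 -> Implement
  - task 5 (Train): parent_id=1 -> Research
  - task 6 (Plan): parent_id=2 -> Setup
  - task 7 (Design): parent_id=4 -> Review
  - task 8 (Migrate): parent_id=NULL -> NULL
  - task 9 (Test): parent_id=2 -> Setup

SQL:
SELECT a.name AS item, b.name AS parent
FROM tasks a
LEFT JOIN tasks b ON a.parent_id = b.id

Result:
item      | parent   
----------+----------
Research  | NULL     
Setup     | Research 
Implement | Research 
Review    | Implement
Train     | Research 
Plan      | Setup    
Design    | Review   
Migrate   | NULL     
Test      | Setup    


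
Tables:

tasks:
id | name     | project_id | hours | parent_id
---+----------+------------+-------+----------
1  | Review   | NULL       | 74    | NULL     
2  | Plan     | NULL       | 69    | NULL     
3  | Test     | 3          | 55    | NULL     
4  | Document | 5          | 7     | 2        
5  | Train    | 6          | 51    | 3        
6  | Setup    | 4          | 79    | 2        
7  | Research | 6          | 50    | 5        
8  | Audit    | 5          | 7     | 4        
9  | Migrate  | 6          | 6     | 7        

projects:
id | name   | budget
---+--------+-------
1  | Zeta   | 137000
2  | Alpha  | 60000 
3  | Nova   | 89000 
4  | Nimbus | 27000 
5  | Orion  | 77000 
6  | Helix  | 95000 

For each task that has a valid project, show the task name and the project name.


INNER JOIN keeps only tasks rows whose project_id matches an id in projects. Walk through each task:
  - task 1 (Review): project_id=NULL, no match -> dropped
  - task 2 (Plan): project_id=NULL, no match -> dropped
  - task 3 (Test): project_id=3 -> matches Nova
  - task 4 (Document): project_id=5 -> matches Orion
  - task 5 (Train): project_id=6 -> matches Helix
  - task 6 (Setup): project_id=4 -> matches Nimbus
  - task 7 (Research): project_id=6 -> matches Helix
  - task 8 (Audit): project_id=5 -> matches Orion
  - task 9 (Migrate): project_id=6 -> matches Helix
So 2 of 9 rows are dropped.

SQL:
SELECT a.name, b.name AS project
FROM tasks a
INNER JOIN projects b ON a.project_id = b.id

Result:
name     | project
---------+--------
Test     | Nova   
Document | Orion  
Train    | Helix  
Setup    | Nimbus 
Research | Helix  
Audit    | Orion  
Migrate  | Helix  


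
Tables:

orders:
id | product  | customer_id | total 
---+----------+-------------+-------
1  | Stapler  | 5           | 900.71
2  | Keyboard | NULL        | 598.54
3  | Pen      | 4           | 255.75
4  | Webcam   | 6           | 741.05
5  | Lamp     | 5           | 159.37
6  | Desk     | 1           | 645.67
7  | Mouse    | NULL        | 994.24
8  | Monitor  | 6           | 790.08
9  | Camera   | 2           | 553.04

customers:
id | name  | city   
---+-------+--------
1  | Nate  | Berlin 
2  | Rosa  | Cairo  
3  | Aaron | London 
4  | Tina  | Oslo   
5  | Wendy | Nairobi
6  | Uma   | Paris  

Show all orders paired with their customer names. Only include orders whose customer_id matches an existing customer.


INNER JOIN keeps only orders rows whose customer_id matches an id in customers. Walk through each order:
  - order 1 (Stapler): customer_id=5 -> matches Wendy
  - order 2 (Keyboard): customer_id=NULL, no match -> dropped
  - order 3 (Pen): customer_id=4 -> matches Tina
  - order 4 (Webcam): customer_id=6 -> matches Uma
  - order 5 (Lamp): customer_id=5 -> matches Wendy
  - order 6 (Desk): customer_id=1 -> matches Nate
  - order 7 (Mouse): customer_id=NULL, no match -> dropped
  - order 8 (Monitor): customer_id=6 -> matches Uma
  - order 9 (Camera): customer_id=2 -> matches Rosa
So 2 of 9 rows are dropped.

SQL:
SELECT a.product, b.name AS customer
FROM orders a
INNER JOIN customers b ON a.customer_id = b.id

Result:
product | customer
--------+---------
Stapler | Wendy   
Pen     | Tina    
Webcam  | Uma     
Lamp    | Wendy   
Desk    | Nate    
Monitor | Uma     
Camera  | Rosa    


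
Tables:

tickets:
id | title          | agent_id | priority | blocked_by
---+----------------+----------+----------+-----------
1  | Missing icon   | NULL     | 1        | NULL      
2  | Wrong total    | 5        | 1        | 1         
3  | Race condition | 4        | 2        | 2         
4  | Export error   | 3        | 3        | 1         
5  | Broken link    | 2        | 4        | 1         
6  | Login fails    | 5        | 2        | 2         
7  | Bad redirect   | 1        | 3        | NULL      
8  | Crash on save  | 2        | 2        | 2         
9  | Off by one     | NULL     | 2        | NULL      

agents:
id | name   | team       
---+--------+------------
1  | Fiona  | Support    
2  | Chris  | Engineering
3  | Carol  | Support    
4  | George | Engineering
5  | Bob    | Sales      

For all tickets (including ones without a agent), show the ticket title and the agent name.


LEFT JOIN keeps every row from tickets (the left table); where agent_id has no match in agents, the agent columns become NULL. Walk through each ticket:
  - ticket 1 (Missing icon): agent_id=NULL, no match -> kept with NULL
  - ticket 2 (Wrong total): agent_id=5 -> matches Bob
  - ticket 3 (Race condition): agent_id=4 -> matches George
  - ticket 4 (Export error): agent_id=3 -> matches Carol
  - ticket 5 (Broken link): agent_id=2 -> matches Chris
  - ticket 6 (Login fails): agent_id=5 -> matches Bob
  - ticket 7 (Bad redirect): agent_id=1 -> matches Fiona
  - ticket 8 (Crash on save): agent_id=2 -> matches Chris
  - ticket 9 (Off by one): agent_id=NULL, no match -> kept with NULL
All 9 rows appear; 2 have NULL agent.

SQL:
SELECT a.title, b.name AS agent
FROM tickets a
LEFT JOIN agents b ON a.agent_id = b.id

Result:
title          | agent 
---------------+-------
Missing icon   | NULL  
Wrong total    | Bob   
Race condition | George
Export error   | Carol 
Broken link    | Chris 
Login fails    | Bob   
Bad redirect   | Fiona 
Crash on save  | Chris 
Off by one     | NULL  


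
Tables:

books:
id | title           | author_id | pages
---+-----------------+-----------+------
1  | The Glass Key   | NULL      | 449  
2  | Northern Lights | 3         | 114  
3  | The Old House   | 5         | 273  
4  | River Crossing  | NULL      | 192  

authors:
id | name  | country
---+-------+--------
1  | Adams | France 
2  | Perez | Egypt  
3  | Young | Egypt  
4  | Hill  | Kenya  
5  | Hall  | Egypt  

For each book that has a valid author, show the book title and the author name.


INNER JOIN keeps only books rows whose author_id matches an id in authors. Walk through each book:
  - book 1 (The Glass Key): author_id=NULL, no match -> dropped
  - book 2 (Northern Lights): author_id=3 -> matches Young
  - book 3 (The Old House): author_id=5 -> matches Hall
  - book 4 (River Crossing): author_id=NULL, no match -> dropped
So 2 of 4 rows are dropped.

SQL:
SELECT a.title, b.name AS author
FROM books a
INNER JOIN authors b ON a.author_id = b.id

Result:
title           | author
----------------+-------
Northern Lights | Young 
The Old House   | Hall  


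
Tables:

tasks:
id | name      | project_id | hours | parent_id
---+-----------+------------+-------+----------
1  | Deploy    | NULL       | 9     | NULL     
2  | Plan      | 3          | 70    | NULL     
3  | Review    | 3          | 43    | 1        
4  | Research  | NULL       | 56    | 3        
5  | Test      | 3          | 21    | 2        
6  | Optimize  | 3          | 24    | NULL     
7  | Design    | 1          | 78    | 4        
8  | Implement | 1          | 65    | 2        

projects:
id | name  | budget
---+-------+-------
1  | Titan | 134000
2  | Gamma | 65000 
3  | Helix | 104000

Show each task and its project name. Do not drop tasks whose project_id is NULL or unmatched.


LEFT JOIN keeps every row from tasks (the left table); where project_id has no match in projects, the project columns become NULL. Walk through each task:
  - task 1 (Deploy): project_id=NULL, no match -> kept with NULL
  - task 2 (Plan): project_id=3 -> matches Helix
  - task 3 (Review): project_id=3 -> matches Helix
  - task 4 (Research): project_id=NULL, no match -> kept with NULL
  - task 5 (Test): project_id=3 -> matches Helix
  - task 6 (Optimize): project_id=3 -> matches Helix
  - task 7 (Design): project_id=1 -> matches Titan
  - task 8 (Implement): project_id=1 -> matches Titan
All 8 rows appear; 2 have NULL project.

SQL:
SELECT a.name, b.name AS project
FROM tasks a
LEFT JOIN projects b ON a.project_id = b.id

Result:
name      | project
----------+--------
Deploy    | NULL   
Plan      | Helix  
Review    | Helix  
Research  | NULL   
Test      | Helix  
Optimize  | Helix  
Design    | Titan  
Implement | Titan  


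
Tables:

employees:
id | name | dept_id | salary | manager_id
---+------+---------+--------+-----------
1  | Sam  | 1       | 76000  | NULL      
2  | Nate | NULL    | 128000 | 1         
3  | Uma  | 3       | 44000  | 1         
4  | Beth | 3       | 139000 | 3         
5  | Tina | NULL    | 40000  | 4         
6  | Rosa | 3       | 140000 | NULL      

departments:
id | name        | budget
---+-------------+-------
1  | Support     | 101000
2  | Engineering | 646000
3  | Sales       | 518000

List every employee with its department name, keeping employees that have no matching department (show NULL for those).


LEFT JOIN keeps every row from employees (the left table); where dept_id has no match in departments, the department columns become NULL. Walk through each employee:
  - employee 1 (Sam): dept_id=1 -> matches Support
  - employee 2 (Nate): dept_id=NULL, no match -> kept with NULL
  - employee 3 (Uma): dept_id=3 -> matches Sales
  - employee 4 (Beth): dept_id=3 -> matches Sales
  - employee 5 (Tina): dept_id=NULL, no match -> kept with NULL
  - employee 6 (Rosa): dept_id=3 -> matches Sales
All 6 rows appear; 2 have NULL department.

SQL:
SELECT a.name, b.name AS department
FROM employees a
LEFT JOIN departments b ON a.dept_id = b.id

Result:
name | department
-----+-----------
Sam  | Support   
Nate | NULL      
Uma  | Sales     
Beth | Sales     
Tina | NULL      
Rosa | Sales     


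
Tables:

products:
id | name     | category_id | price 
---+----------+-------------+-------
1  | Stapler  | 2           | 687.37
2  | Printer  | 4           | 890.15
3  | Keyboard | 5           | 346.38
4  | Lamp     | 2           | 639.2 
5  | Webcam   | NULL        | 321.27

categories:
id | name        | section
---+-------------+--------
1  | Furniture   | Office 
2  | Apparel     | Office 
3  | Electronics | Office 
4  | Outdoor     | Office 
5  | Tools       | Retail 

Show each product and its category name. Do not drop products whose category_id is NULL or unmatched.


LEFT JOIN keeps every row from products (the left table); where category_id has no match in categories, the category columns become NULL. Walk through each product:
  - product 1 (Stapler): category_id=2 -> matches Apparel
  - product 2 (Printer): category_id=4 -> matches Outdoor
  - product 3 (Keyboard): category_id=5 -> matches Tools
  - product 4 (Lamp): category_id=2 -> matches Apparel
  - product 5 (Webcam): category_id=NULL, no match -> kept with NULL
All 5 rows appear; 1 has NULL category.

SQL:
SELECT a.name, b.name AS category
FROM products a
LEFT JOIN categories b ON a.category_id = b.id

Result:
name     | category
---------+---------
Stapler  | Apparel 
Printer  | Outdoor 
Keyboard | Tools   
Lamp     | Apparel 
Webcam   | NULL    


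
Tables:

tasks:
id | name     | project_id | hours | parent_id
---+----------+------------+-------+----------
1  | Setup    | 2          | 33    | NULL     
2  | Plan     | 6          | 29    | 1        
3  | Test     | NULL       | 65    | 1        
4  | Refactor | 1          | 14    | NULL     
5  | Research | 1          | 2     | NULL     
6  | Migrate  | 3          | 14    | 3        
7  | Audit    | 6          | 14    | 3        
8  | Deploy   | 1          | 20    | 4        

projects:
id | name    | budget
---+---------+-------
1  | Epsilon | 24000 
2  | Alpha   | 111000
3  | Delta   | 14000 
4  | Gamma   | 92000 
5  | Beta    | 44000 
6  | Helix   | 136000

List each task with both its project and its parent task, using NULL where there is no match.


Two LEFT JOINs from the same base table tasks: one to projects via project_id, one to tasks itself via parent_id. Both are LEFT so every task is preserved.
Match against projects:
  - task 1 (Setup): project_id=2 -> matches Alpha
  - task 2 (Plan): project_id=6 -> matches Helix
  - task 3 (Test): project_id=NULL, no match -> kept with NULL
  - task 4 (Refactor): project_id=1 -> matches Epsilon
  - task 5 (Research): project_id=1 -> matches Epsilon
  - task 6 (Migrate): project_id=3 -> matches Delta
  - task 7 (Audit): project_id=6 -> matches Helix
  - task 8 (Deploy): project_id=1 -> matches Epsilon
Match against tasks (self):
  - task 1 (Setup): parent_id=NULL -> NULL
  - task 2 (Plan): parent_id=1 -> Setup
  - task 3 (Test): parent_id=1 -> Setup
  - task 4 (Refactor): parent_id=NULL -> NULL
  - task 5 (Research): parent_id=NULL -> NULL
  - task 6 (Migrate): parent_id=3 -> Test
  - task 7 (Audit): parent_id=3 -> Test
  - task 8 (Deploy): parent_id=4 -> Refactor

SQL:
SELECT a.name, b.name AS project, c.name AS parent
FROM tasks a
LEFT JOIN projects b ON a.project_id = b.id
LEFT JOIN tasks c ON a.parent_id = c.id

Result:
name     | project | parent  
---------+---------+---------
Setup    | Alpha   | NULL    
Plan     | Helix   | Setup   
Test     | NULL    | Setup   
Refactor | Epsilon | NULL    
Research | Epsilon | NULL    
Migrate  | Delta   | Test    
Audit    | Helix   | Test    
Deploy   | Epsilon | Refactor


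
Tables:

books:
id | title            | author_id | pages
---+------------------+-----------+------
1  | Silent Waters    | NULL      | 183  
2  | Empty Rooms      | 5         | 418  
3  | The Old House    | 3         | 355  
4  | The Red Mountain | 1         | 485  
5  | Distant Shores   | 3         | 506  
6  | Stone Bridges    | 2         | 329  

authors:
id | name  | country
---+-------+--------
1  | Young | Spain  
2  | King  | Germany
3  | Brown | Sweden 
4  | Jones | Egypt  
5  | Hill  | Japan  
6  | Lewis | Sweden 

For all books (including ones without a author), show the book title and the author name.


LEFT JOIN keeps every row from books (the left table); where author_id has no match in authors, the author columns become NULL. Walk through each book:
  - book 1 (Silent Waters): author_id=NULL, no match -> kept with NULL
  - book 2 (Empty Rooms): author_id=5 -> matches Hill
  - book 3 (The Old House): author_id=3 -> matches Brown
  - book 4 (The Red Mountain): author_id=1 -> matches Young
  - book 5 (Distant Shores): author_id=3 -> matches Brown
  - book 6 (Stone Bridges): author_id=2 -> matches King
All 6 rows appear; 1 has NULL author.

SQL:
SELECT a.title, b.name AS author
FROM books a
LEFT JOIN authors b ON a.author_id = b.id

Result:
title            | author
-----------------+-------
Silent Waters    | NULL  
Empty Rooms      | Hill  
The Old House    | Brown 
The Red Mountain | Young 
Distant Shores   | Brown 
Stone Bridges    | King  


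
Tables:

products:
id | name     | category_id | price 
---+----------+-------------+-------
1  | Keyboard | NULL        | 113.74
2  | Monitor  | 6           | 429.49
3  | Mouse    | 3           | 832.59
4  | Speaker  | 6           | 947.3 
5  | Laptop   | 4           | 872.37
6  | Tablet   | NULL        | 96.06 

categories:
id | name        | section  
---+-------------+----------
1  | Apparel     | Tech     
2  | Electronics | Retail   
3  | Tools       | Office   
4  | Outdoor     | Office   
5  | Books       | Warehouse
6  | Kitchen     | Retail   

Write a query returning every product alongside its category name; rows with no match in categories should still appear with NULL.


LEFT JOIN keeps every row from products (the left table); where category_id has no match in categories, the category columns become NULL. Walk through each product:
  - product 1 (Keyboard): category_id=NULL, no match -> kept with NULL
  - product 2 (Monitor): category_id=6 -> matches Kitchen
  - product 3 (Mouse): category_id=3 -> matches Tools
  - product 4 (Speaker): category_id=6 -> matches Kitchen
  - product 5 (Laptop): category_id=4 -> matches Outdoor
  - product 6 (Tablet): category_id=NULL, no match -> kept with NULL
All 6 rows appear; 2 have NULL category.

SQL:
SELECT a.name, b.name AS category
FROM products a
LEFT JOIN categories b ON a.category_id = b.id

Result:
name     | category
---------+---------
Keyboard | NULL    
Monitor  | Kitchen 
Mouse    | Tools   
Speaker  | Kitchen 
Laptop   | Outdoor 
Tablet   | NULL    


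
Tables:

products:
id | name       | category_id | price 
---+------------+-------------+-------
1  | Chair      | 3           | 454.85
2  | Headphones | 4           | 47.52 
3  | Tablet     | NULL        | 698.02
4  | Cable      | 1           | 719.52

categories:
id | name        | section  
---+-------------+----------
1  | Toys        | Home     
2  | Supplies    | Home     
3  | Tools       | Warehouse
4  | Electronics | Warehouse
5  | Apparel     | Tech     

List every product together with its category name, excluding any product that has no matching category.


INNER JOIN keeps only products rows whose category_id matches an id in categories. Walk through each product:
  - product 1 (Chair): category_id=3 -> matches Tools
  - product 2 (Headphones): category_id=4 -> matches Electronics
  - product 3 (Tablet): category_id=NULL, no match -> dropped
  - product 4 (Cable): category_id=1 -> matches Toys
So 1 of 4 rows is dropped.

SQL:
SELECT a.name, b.name AS category
FROM products a
INNER JOIN categories b ON a.category_id = b.id

Result:
name       | category   
-----------+------------
Chair      | Tools      
Headphones | Electronics
Cable      | Toys       
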